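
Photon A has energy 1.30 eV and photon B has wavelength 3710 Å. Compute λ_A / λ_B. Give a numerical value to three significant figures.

λ_A = 9.537·10^-7 m (from energy = 1.30 eV, via λ = hc/E).
λ_B = 3.710·10^-7 m (from wavelength = 3710 Å, via λ given directly).
Ratio = 9.537·10^-7 / 3.710·10^-7 = 2.57.

2.57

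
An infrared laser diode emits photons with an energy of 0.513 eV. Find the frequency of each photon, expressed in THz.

Convert to SI: E = 0.513 eV = 8.2192·10^-20 J.
For a photon f = E/h, so f = 1.240·10^14 Hz.
Converting to THz: f = 124.0 THz ≈ 124 THz.

124 THz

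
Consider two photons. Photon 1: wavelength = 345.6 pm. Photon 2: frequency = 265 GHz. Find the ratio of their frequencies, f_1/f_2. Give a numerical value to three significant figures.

f_1 = 8.675e17 Hz (from wavelength = 345.6 pm, via f = c/λ).
f_2 = 2.650e11 Hz (from frequency = 265 GHz, via f given directly).
Ratio = 8.675e17 / 2.650e11 = 3.27e6.

3.27e6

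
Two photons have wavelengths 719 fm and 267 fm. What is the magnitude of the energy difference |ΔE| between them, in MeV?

Using E = hc/λ: E₁ = 2.763 × 10^-13 J, E₂ = 7.440 × 10^-13 J.
|ΔE| = |2.763 × 10^-13 − 7.440 × 10^-13| = 4.68 × 10^-13 J = 2.92 MeV.

2.92 MeV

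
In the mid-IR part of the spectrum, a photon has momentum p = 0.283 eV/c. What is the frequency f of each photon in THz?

Take h = 6.62607015e-34 J·s, c = 2.99792458e8 m/s, 1 eV = 1.602176634e-19 J.
Convert to SI: p = 0.283 eV/c = 1.5124e-28 kg·m/s.
Apply f = pc/h: f = 6.843e13 Hz.
Converting to THz: f = 68.43 THz ≈ 68.4 THz.

68.4 THz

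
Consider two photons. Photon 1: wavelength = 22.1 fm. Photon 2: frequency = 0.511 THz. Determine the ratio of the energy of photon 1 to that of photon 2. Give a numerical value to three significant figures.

E_1 = 8.988 × 10^-12 J (from wavelength = 22.1 fm, via E = hc/λ).
E_2 = 3.386 × 10^-22 J (from frequency = 0.511 THz, via E = hf).
Ratio = 8.988 × 10^-12 / 3.386 × 10^-22 = 2.65 × 10^10.

2.65 × 10^10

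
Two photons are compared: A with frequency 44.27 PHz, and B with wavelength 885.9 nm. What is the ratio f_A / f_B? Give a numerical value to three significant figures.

131

f_A = 4.427 × 10^16 Hz (from frequency = 44.27 PHz, via f given directly).
f_B = 3.384 × 10^14 Hz (from wavelength = 885.9 nm, via f = c/λ).
Ratio = 4.427 × 10^16 / 3.384 × 10^14 = 131.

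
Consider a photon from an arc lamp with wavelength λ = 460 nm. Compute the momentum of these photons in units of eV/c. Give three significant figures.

2.70 eV/c

First convert: λ = 460 nm = 4.6 × 10^-7 m.
For a photon p = h/λ, so p = 1.440 × 10^-27 kg·m/s.
Converting to eV/c: p = 2.695 eV/c ≈ 2.70 eV/c.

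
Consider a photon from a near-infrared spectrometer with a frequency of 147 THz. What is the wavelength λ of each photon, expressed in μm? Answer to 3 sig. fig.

2.04 μm

In SI units: f = 147 THz = 1.47·10^14 Hz.
Apply λ = c/f: λ = 2.039·10^-6 m.
Converting to μm: λ = 2.039 μm ≈ 2.04 μm.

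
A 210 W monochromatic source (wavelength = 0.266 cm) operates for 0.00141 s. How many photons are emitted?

Total energy: E_total = P·t = 210 × 0.00141 = 0.2961 J.
Per-photon energy: E = 7.468e-23 J.
N = E_total / E_photon = 3.97e21.

3.97e21 photons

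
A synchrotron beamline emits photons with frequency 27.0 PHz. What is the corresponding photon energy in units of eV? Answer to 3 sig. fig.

112 eV

Use h = 6.62607015 × 10^-34 J·s, 1 eV = 1.602176634 × 10^-19 J.
In SI units: f = 27.0 PHz = 2.70 × 10^16 Hz.
Apply E = hf: E = 1.789 × 10^-17 J.
Converting to eV: E = 111.7 eV ≈ 112 eV.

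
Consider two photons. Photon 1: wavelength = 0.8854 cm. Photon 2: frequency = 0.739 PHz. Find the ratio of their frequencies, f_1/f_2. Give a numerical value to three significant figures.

4.58 × 10^-5

f_1 = 3.386 × 10^10 Hz (from wavelength = 0.8854 cm, via f = c/λ).
f_2 = 7.390 × 10^14 Hz (from frequency = 0.739 PHz, via f given directly).
Ratio = 3.386 × 10^10 / 7.390 × 10^14 = 4.58 × 10^-5.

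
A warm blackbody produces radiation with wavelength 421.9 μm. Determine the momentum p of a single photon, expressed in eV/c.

(h = 6.62607015 × 10^-34 J·s, c = 2.99792458 × 10^8 m/s, 1 eV = 1.602176634 × 10^-19 J.)
Convert to SI: λ = 421.9 μm = 4.219 × 10^-4 m.
Apply p = h/λ: p = 1.571 × 10^-30 kg·m/s.
Converting to eV/c: p = 0.002939 eV/c ≈ 2.94 × 10^-3 eV/c.

2.94 × 10^-3 eV/c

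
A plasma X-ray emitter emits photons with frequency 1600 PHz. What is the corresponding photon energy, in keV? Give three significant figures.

Convert to SI: f = 1600 PHz = 1.60 × 10^18 Hz.
Apply E = hf: E = 1.060 × 10^-15 J.
Converting to keV: E = 6.617 keV ≈ 6.62 keV.

6.62 keV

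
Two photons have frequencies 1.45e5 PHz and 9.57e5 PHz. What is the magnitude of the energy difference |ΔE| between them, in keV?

Using E = hf: E₁ = 9.608e-14 J, E₂ = 6.341e-13 J.
|ΔE| = |9.608e-14 − 6.341e-13| = 5.38e-13 J = 3360 keV.

3360 keV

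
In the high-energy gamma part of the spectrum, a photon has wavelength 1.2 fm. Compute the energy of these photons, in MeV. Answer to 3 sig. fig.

Use h = 6.62607015 × 10^-34 J·s, c = 2.99792458 × 10^8 m/s, 1 eV = 1.602176634 × 10^-19 J.
Convert to SI: λ = 1.2 fm = 1.2 × 10^-15 m.
Since E = hc/λ for a photon, E = 1.655 × 10^-10 J.
Converting to MeV: E = 1033 MeV ≈ 1030 MeV.

1030 MeV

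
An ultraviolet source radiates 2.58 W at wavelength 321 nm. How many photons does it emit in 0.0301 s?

Total energy: E_total = P·t = 2.58 × 0.0301 = 0.07766 J.
Per-photon energy: E = 6.188·10^-19 J.
N = E_total / E_photon = 1.25·10^17.

1.25·10^17 photons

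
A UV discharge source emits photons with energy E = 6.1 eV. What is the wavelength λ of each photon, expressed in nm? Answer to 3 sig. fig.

203 nm

Take h = 6.62607015e-34 J·s, c = 2.99792458e8 m/s, 1 eV = 1.602176634e-19 J.
Convert to SI: E = 6.1 eV = 9.7733e-19 J.
The photon relation is λ = hc/E, giving λ = 2.033e-7 m.
Converting to nm: λ = 203.3 nm ≈ 203 nm.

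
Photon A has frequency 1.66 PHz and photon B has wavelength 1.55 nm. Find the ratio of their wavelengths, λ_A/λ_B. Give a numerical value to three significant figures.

λ_A = 1.806·10^-7 m (from frequency = 1.66 PHz, via λ = c/f).
λ_B = 1.550·10^-9 m (from wavelength = 1.55 nm, via λ given directly).
Ratio = 1.806·10^-7 / 1.550·10^-9 = 117.

117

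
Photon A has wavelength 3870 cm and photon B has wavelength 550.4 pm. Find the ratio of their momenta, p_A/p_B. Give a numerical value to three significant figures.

p_A = 1.712 × 10^-35 kg·m/s (from wavelength = 3870 cm, via p = h/λ).
p_B = 1.204 × 10^-24 kg·m/s (from wavelength = 550.4 pm, via p = h/λ).
Ratio = 1.712 × 10^-35 / 1.204 × 10^-24 = 1.42 × 10^-11.

1.42 × 10^-11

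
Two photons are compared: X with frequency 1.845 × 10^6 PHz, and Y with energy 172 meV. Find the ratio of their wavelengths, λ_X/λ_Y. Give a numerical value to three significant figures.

λ_X = 1.625 × 10^-13 m (from frequency = 1.845 × 10^6 PHz, via λ = c/f).
λ_Y = 7.208 × 10^-6 m (from energy = 172 meV, via λ = hc/E).
Ratio = 1.625 × 10^-13 / 7.208 × 10^-6 = 2.25 × 10^-8.

2.25 × 10^-8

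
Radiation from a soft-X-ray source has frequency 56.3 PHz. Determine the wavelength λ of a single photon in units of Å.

53.2 Å

Convert to SI: f = 56.3 PHz = 5.63 × 10^16 Hz.
For a photon λ = c/f, so λ = 5.325 × 10^-9 m.
Converting to Å: λ = 53.25 Å ≈ 53.2 Å.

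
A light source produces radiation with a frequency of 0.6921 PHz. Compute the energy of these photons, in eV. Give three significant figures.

Take h = 6.62607015 × 10^-34 J·s, 1 eV = 1.602176634 × 10^-19 J.
In SI units: f = 0.6921 PHz = 6.921 × 10^14 Hz.
For a photon E = hf, so E = 4.586 × 10^-19 J.
Converting to eV: E = 2.862 eV ≈ 2.86 eV.

2.86 eV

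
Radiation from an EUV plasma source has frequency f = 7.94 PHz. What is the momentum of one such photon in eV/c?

32.8 eV/c

Take h = 6.62607015 × 10^-34 J·s, c = 2.99792458 × 10^8 m/s, 1 eV = 1.602176634 × 10^-19 J.
Convert to SI: f = 7.94 PHz = 7.94 × 10^15 Hz.
Since p = hf/c for a photon, p = 1.755 × 10^-26 kg·m/s.
Converting to eV/c: p = 32.84 eV/c ≈ 32.8 eV/c.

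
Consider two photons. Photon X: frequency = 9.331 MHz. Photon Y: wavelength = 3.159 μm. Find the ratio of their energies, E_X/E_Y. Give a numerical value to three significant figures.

9.83e-8

E_X = 6.183e-27 J (from frequency = 9.331 MHz, via E = hf).
E_Y = 6.288e-20 J (from wavelength = 3.159 μm, via E = hc/λ).
Ratio = 6.183e-27 / 6.288e-20 = 9.83e-8.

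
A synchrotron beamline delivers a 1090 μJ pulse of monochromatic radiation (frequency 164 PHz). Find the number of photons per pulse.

Per-photon energy: E = 1.087 × 10^-16 J (from frequency = 164 PHz).
N = E_total / E_photon = 0.00109 J / 1.087 × 10^-16 J = 1.00 × 10^13.

1.00 × 10^13 photons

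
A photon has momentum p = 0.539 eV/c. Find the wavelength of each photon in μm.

2.30 μm

First convert: p = 0.539 eV/c = 2.8806 × 10^-28 kg·m/s.
For a photon λ = h/p, so λ = 2.300 × 10^-6 m.
Converting to μm: λ = 2.300 μm ≈ 2.30 μm.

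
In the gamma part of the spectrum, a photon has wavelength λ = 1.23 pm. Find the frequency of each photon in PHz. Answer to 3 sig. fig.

Convert to SI: λ = 1.23 pm = 1.23 × 10^-12 m.
The photon relation is f = c/λ, giving f = 2.437 × 10^20 Hz.
Converting to PHz: f = 243700 PHz ≈ 2.44 × 10^5 PHz.

2.44 × 10^5 PHz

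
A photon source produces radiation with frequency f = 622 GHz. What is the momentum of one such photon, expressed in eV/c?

(h = 6.62607015 × 10^-34 J·s, c = 2.99792458 × 10^8 m/s, 1 eV = 1.602176634 × 10^-19 J.)
In SI units: f = 622 GHz = 6.22 × 10^11 Hz.
Apply p = hf/c: p = 1.375 × 10^-30 kg·m/s.
Converting to eV/c: p = 0.002572 eV/c ≈ 2.57 × 10^-3 eV/c.

2.57 × 10^-3 eV/c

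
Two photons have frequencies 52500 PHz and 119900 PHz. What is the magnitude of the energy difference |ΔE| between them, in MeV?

0.279 MeV

Using E = hf: E₁ = 3.4787e-14 J, E₂ = 7.9447e-14 J.
|ΔE| = |3.4787e-14 − 7.9447e-14| = 4.47e-14 J = 0.279 MeV.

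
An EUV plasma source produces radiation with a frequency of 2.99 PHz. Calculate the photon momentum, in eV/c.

12.4 eV/c

(h = 6.62607015e-34 J·s, c = 2.99792458e8 m/s, 1 eV = 1.602176634e-19 J.)
In SI units: f = 2.99 PHz = 2.99e15 Hz.
The photon relation is p = hf/c, giving p = 6.609e-27 kg·m/s.
Converting to eV/c: p = 12.37 eV/c ≈ 12.4 eV/c.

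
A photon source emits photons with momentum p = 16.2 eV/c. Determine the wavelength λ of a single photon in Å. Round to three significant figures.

765 Å

Convert to SI: p = 16.2 eV/c = 8.6577e-27 kg·m/s.
Since λ = h/p for a photon, λ = 7.653e-8 m.
Converting to Å: λ = 765.3 Å ≈ 765 Å.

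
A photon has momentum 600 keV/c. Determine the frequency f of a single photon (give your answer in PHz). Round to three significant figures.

In SI units: p = 600 keV/c = 3.2066 × 10^-22 kg·m/s.
Since f = pc/h for a photon, f = 1.451 × 10^20 Hz.
Converting to PHz: f = 145100 PHz ≈ 1.45 × 10^5 PHz.

1.45 × 10^5 PHz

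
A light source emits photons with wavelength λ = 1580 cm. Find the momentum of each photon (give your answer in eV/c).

7.85·10^-8 eV/c

Convert to SI: λ = 1580 cm = 15.8 m.
The photon relation is p = h/λ, giving p = 4.194·10^-35 kg·m/s.
Converting to eV/c: p = 7.847·10^-8 eV/c ≈ 7.85·10^-8 eV/c.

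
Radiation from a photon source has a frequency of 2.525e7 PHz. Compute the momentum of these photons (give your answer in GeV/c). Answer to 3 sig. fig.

In SI units: f = 2.525e7 PHz = 2.525e22 Hz.
Since p = hf/c for a photon, p = 5.581e-20 kg·m/s.
Converting to GeV/c: p = 0.1044 GeV/c ≈ 0.104 GeV/c.

0.104 GeV/c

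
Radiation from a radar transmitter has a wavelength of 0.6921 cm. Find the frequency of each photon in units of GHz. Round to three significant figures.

43.3 GHz

(c = 2.99792458 × 10^8 m/s.)
First convert: λ = 0.6921 cm = 0.006921 m.
The photon relation is f = c/λ, giving f = 4.332 × 10^10 Hz.
Converting to GHz: f = 43.32 GHz ≈ 43.3 GHz.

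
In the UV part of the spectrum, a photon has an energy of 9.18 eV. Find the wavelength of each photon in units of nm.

135 nm

Take h = 6.62607015 × 10^-34 J·s, c = 2.99792458 × 10^8 m/s, 1 eV = 1.602176634 × 10^-19 J.
In SI units: E = 9.18 eV = 1.4708 × 10^-18 J.
Since λ = hc/E for a photon, λ = 1.351 × 10^-7 m.
Converting to nm: λ = 135.1 nm ≈ 135 nm.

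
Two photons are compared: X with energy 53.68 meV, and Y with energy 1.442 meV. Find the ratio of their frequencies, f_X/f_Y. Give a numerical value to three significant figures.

f_X = 1.298·10^13 Hz (from energy = 53.68 meV, via f = E/h).
f_Y = 3.487·10^11 Hz (from energy = 1.442 meV, via f = E/h).
Ratio = 1.298·10^13 / 3.487·10^11 = 37.2.

37.2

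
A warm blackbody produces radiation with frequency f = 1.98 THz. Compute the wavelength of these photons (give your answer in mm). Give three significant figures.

Convert to SI: f = 1.98 THz = 1.98e12 Hz.
For a photon λ = c/f, so λ = 1.514e-4 m.
Converting to mm: λ = 0.1514 mm ≈ 0.151 mm.

0.151 mm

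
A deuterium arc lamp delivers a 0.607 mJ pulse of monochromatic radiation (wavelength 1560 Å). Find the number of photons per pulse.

Per-photon energy: E = 1.273e-18 J (from wavelength = 1560 Å).
N = E_total / E_photon = 6.07e-4 J / 1.273e-18 J = 4.77e14.

4.77e14 photons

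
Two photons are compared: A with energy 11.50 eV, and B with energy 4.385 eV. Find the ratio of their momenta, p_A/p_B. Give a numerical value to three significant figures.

p_A = 6.146 × 10^-27 kg·m/s (from energy = 11.50 eV, via p = E/c).
p_B = 2.343 × 10^-27 kg·m/s (from energy = 4.385 eV, via p = E/c).
Ratio = 6.146 × 10^-27 / 2.343 × 10^-27 = 2.62.

2.62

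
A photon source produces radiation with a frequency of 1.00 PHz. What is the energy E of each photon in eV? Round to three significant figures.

4.14 eV

(h = 6.62607015e-34 J·s, 1 eV = 1.602176634e-19 J.)
First convert: f = 1.00 PHz = 1.00e15 Hz.
Since E = hf for a photon, E = 6.626e-19 J.
Converting to eV: E = 4.136 eV ≈ 4.14 eV.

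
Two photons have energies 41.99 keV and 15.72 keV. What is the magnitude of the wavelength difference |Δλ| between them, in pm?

Using λ = hc/E: λ₁ = 2.9527 × 10^-11 m, λ₂ = 7.8870 × 10^-11 m.
|Δλ| = |2.9527 × 10^-11 − 7.8870 × 10^-11| = 4.93 × 10^-11 m = 49.3 pm.

49.3 pm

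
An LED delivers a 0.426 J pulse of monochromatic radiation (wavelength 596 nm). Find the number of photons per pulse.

1.28e18 photons

Per-photon energy: E = 3.333e-19 J (from wavelength = 596 nm).
N = E_total / E_photon = 0.426 J / 3.333e-19 J = 1.28e18.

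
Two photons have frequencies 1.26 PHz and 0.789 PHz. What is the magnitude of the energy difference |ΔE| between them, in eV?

1.95 eV

Using E = hf: E₁ = 8.349 × 10^-19 J, E₂ = 5.228 × 10^-19 J.
|ΔE| = |8.349 × 10^-19 − 5.228 × 10^-19| = 3.12 × 10^-19 J = 1.95 eV.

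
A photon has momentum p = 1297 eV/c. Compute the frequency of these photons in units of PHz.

Take h = 6.62607015e-34 J·s, c = 2.99792458e8 m/s, 1 eV = 1.602176634e-19 J.
First convert: p = 1297 eV/c = 6.9315e-25 kg·m/s.
For a photon f = pc/h, so f = 3.136e17 Hz.
Converting to PHz: f = 313.6 PHz ≈ 314 PHz.

314 PHz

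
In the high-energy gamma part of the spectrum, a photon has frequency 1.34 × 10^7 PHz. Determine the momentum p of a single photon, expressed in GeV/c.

Use h = 6.62607015 × 10^-34 J·s, c = 2.99792458 × 10^8 m/s, 1 eV = 1.602176634 × 10^-19 J.
Convert to SI: f = 1.34 × 10^7 PHz = 1.34 × 10^22 Hz.
Apply p = hf/c: p = 2.962 × 10^-20 kg·m/s.
Converting to GeV/c: p = 0.05542 GeV/c ≈ 0.0554 GeV/c.

0.0554 GeV/c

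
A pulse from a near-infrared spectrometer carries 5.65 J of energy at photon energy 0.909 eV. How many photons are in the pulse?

3.88e19 photons

Per-photon energy: E = 1.456e-19 J (from energy = 0.909 eV).
N = E_total / E_photon = 5.65 J / 1.456e-19 J = 3.88e19.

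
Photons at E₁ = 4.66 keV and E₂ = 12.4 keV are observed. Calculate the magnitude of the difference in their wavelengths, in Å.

1.66 Å

Using λ = hc/E: λ₁ = 2.661 × 10^-10 m, λ₂ = 9.999 × 10^-11 m.
|Δλ| = |2.661 × 10^-10 − 9.999 × 10^-11| = 1.66 × 10^-10 m = 1.66 Å.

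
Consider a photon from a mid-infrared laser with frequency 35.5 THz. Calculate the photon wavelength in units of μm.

Take c = 2.99792458 × 10^8 m/s.
In SI units: f = 35.5 THz = 3.55 × 10^13 Hz.
Since λ = c/f for a photon, λ = 8.445 × 10^-6 m.
Converting to μm: λ = 8.445 μm ≈ 8.44 μm.

8.44 μm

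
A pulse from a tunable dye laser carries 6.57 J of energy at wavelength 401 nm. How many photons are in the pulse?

1.33e19 photons

Per-photon energy: E = 4.954e-19 J (from wavelength = 401 nm).
N = E_total / E_photon = 6.57 J / 4.954e-19 J = 1.33e19.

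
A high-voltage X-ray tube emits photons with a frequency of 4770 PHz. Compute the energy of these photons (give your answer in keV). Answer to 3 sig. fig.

Take h = 6.62607015·10^-34 J·s, 1 eV = 1.602176634·10^-19 J.
In SI units: f = 4770 PHz = 4.77·10^18 Hz.
Apply E = hf: E = 3.161·10^-15 J.
Converting to keV: E = 19.73 keV ≈ 19.7 keV.

19.7 keV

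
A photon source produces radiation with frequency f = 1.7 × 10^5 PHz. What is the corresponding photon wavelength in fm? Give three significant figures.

Use c = 2.99792458 × 10^8 m/s.
Convert to SI: f = 1.7 × 10^5 PHz = 1.7 × 10^20 Hz.
Apply λ = c/f: λ = 1.763 × 10^-12 m.
Converting to fm: λ = 1763 fm ≈ 1760 fm.

1760 fm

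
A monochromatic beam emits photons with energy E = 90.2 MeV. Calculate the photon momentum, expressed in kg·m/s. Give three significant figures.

Use c = 2.99792458e8 m/s, 1 eV = 1.602176634e-19 J.
Convert to SI: E = 90.2 MeV = 1.4452e-11 J.
For a photon p = E/c, so p = 4.821e-20 kg·m/s.
So p ≈ 4.82e-20 kg·m/s.

4.82e-20 kg·m/s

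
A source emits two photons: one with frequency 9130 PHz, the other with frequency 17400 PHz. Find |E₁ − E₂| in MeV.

0.0342 MeV

Using E = hf: E₁ = 6.050e-15 J, E₂ = 1.153e-14 J.
|ΔE| = |6.050e-15 − 1.153e-14| = 5.48e-15 J = 0.0342 MeV.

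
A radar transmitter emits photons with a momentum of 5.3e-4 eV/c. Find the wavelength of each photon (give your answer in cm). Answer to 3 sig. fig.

0.234 cm

Take h = 6.62607015e-34 J·s, c = 2.99792458e8 m/s, 1 eV = 1.602176634e-19 J.
Convert to SI: p = 5.3e-4 eV/c = 2.8325e-31 kg·m/s.
The photon relation is λ = h/p, giving λ = 0.002339 m.
Converting to cm: λ = 0.2339 cm ≈ 0.234 cm.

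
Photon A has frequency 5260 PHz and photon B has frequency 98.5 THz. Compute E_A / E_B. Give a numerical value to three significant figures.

E_A = 3.485e-15 J (from frequency = 5260 PHz, via E = hf).
E_B = 6.527e-20 J (from frequency = 98.5 THz, via E = hf).
Ratio = 3.485e-15 / 6.527e-20 = 5.34e4.

5.34e4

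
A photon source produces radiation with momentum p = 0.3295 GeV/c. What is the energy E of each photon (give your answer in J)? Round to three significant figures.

Convert to SI: p = 0.3295 GeV/c = 1.7609 × 10^-19 kg·m/s.
Apply E = pc: E = 5.279 × 10^-11 J.
So E ≈ 5.28 × 10^-11 J.

5.28 × 10^-11 J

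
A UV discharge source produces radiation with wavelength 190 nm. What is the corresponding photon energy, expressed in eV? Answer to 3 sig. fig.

6.53 eV

Convert to SI: λ = 190 nm = 1.9e-7 m.
The photon relation is E = hc/λ, giving E = 1.045e-18 J.
Converting to eV: E = 6.525 eV ≈ 6.53 eV.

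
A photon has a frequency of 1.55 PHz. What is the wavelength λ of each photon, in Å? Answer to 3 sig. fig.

1930 Å

In SI units: f = 1.55 PHz = 1.55e15 Hz.
The photon relation is λ = c/f, giving λ = 1.934e-7 m.
Converting to Å: λ = 1934 Å ≈ 1930 Å.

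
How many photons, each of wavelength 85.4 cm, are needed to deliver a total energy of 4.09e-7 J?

1.76e18 photons

Per-photon energy: E = 2.326e-25 J (from wavelength = 85.4 cm).
N = E_total / E_photon = 4.09e-7 J / 2.326e-25 J = 1.76e18.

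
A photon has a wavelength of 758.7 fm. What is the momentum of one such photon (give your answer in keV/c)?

In SI units: λ = 758.7 fm = 7.587 × 10^-13 m.
The photon relation is p = h/λ, giving p = 8.733 × 10^-22 kg·m/s.
Converting to keV/c: p = 1634 keV/c ≈ 1630 keV/c.

1630 keV/c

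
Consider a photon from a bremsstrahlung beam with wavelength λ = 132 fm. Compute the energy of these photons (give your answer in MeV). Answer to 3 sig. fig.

Use h = 6.62607015 × 10^-34 J·s, c = 2.99792458 × 10^8 m/s, 1 eV = 1.602176634 × 10^-19 J.
In SI units: λ = 132 fm = 1.32 × 10^-13 m.
The photon relation is E = hc/λ, giving E = 1.505 × 10^-12 J.
Converting to MeV: E = 9.393 MeV ≈ 9.39 MeV.

9.39 MeV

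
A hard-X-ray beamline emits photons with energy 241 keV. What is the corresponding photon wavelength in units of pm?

Use h = 6.62607015·10^-34 J·s, c = 2.99792458·10^8 m/s, 1 eV = 1.602176634·10^-19 J.
Convert to SI: E = 241 keV = 3.8612·10^-14 J.
Apply λ = hc/E: λ = 5.145·10^-12 m.
Converting to pm: λ = 5.145 pm ≈ 5.14 pm.

5.14 pm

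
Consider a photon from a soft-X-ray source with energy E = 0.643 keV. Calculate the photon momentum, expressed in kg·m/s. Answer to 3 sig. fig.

3.44e-25 kg·m/s

Use c = 2.99792458e8 m/s, 1 eV = 1.602176634e-19 J.
Convert to SI: E = 0.643 keV = 1.0302e-16 J.
Apply p = E/c: p = 3.436e-25 kg·m/s.
So p ≈ 3.44e-25 kg·m/s.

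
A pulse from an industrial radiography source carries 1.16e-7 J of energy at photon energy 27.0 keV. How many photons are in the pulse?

Per-photon energy: E = 4.326e-15 J (from energy = 27.0 keV).
N = E_total / E_photon = 1.16e-7 J / 4.326e-15 J = 2.68e7.

2.68e7 photons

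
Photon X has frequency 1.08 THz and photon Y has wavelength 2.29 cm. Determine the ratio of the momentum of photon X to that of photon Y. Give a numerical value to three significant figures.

p_X = 2.387e-30 kg·m/s (from frequency = 1.08 THz, via p = hf/c).
p_Y = 2.893e-32 kg·m/s (from wavelength = 2.29 cm, via p = h/λ).
Ratio = 2.387e-30 / 2.893e-32 = 82.5.

82.5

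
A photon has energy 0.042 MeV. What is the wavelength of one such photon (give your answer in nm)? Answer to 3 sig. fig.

Use h = 6.62607015e-34 J·s, c = 2.99792458e8 m/s, 1 eV = 1.602176634e-19 J.
In SI units: E = 0.042 MeV = 6.7291e-15 J.
Since λ = hc/E for a photon, λ = 2.952e-11 m.
Converting to nm: λ = 0.02952 nm ≈ 0.0295 nm.

0.0295 nm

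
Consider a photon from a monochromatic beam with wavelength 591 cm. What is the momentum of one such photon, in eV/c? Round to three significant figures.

2.10 × 10^-7 eV/c

In SI units: λ = 591 cm = 5.91 m.
Since p = h/λ for a photon, p = 1.121 × 10^-34 kg·m/s.
Converting to eV/c: p = 2.098 × 10^-7 eV/c ≈ 2.10 × 10^-7 eV/c.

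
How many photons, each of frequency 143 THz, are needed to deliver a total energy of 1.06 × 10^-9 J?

1.12 × 10^10 photons

Per-photon energy: E = 9.475 × 10^-20 J (from frequency = 143 THz).
N = E_total / E_photon = 1.06 × 10^-9 J / 9.475 × 10^-20 J = 1.12 × 10^10.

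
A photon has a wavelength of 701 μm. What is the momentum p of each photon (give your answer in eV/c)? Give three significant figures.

First convert: λ = 701 μm = 7.01 × 10^-4 m.
Since p = h/λ for a photon, p = 9.452 × 10^-31 kg·m/s.
Converting to eV/c: p = 0.001769 eV/c ≈ 1.77 × 10^-3 eV/c.

1.77 × 10^-3 eV/c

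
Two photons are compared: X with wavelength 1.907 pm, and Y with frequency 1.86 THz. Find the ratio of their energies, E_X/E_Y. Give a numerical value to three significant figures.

E_X = 1.042e-13 J (from wavelength = 1.907 pm, via E = hc/λ).
E_Y = 1.232e-21 J (from frequency = 1.86 THz, via E = hf).
Ratio = 1.042e-13 / 1.232e-21 = 8.45e7.

8.45e7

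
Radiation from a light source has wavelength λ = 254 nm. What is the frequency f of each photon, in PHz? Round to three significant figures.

Take c = 2.99792458e8 m/s.
In SI units: λ = 254 nm = 2.54e-7 m.
Since f = c/λ for a photon, f = 1.180e15 Hz.
Converting to PHz: f = 1.180 PHz ≈ 1.18 PHz.

1.18 PHz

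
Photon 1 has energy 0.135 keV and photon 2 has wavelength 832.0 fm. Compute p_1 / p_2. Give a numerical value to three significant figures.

p_1 = 7.215 × 10^-26 kg·m/s (from energy = 0.135 keV, via p = E/c).
p_2 = 7.964 × 10^-22 kg·m/s (from wavelength = 832.0 fm, via p = h/λ).
Ratio = 7.215 × 10^-26 / 7.964 × 10^-22 = 9.06 × 10^-5.

9.06 × 10^-5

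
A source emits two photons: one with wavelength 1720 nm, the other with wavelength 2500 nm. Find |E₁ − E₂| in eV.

0.225 eV

Using E = hc/λ: E₁ = 1.155e-19 J, E₂ = 7.946e-20 J.
|ΔE| = |1.155e-19 − 7.946e-20| = 3.60e-20 J = 0.225 eV.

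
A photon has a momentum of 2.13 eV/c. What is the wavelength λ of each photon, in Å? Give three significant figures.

5820 Å

(h = 6.62607015 × 10^-34 J·s, c = 2.99792458 × 10^8 m/s, 1 eV = 1.602176634 × 10^-19 J.)
Convert to SI: p = 2.13 eV/c = 1.1383 × 10^-27 kg·m/s.
For a photon λ = h/p, so λ = 5.821 × 10^-7 m.
Converting to Å: λ = 5821 Å ≈ 5820 Å.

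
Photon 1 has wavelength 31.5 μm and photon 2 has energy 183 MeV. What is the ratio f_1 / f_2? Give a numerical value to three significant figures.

2.15e-10

f_1 = 9.517e12 Hz (from wavelength = 31.5 μm, via f = c/λ).
f_2 = 4.425e22 Hz (from energy = 183 MeV, via f = E/h).
Ratio = 9.517e12 / 4.425e22 = 2.15e-10.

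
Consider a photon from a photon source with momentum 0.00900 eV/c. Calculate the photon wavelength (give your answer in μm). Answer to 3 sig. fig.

In SI units: p = 0.00900 eV/c = 4.8099e-30 kg·m/s.
The photon relation is λ = h/p, giving λ = 1.378e-4 m.
Converting to μm: λ = 137.8 μm ≈ 138 μm.

138 μm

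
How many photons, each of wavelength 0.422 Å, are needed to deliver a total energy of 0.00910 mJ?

1.93·10^9 photons

Per-photon energy: E = 4.707·10^-15 J (from wavelength = 0.422 Å).
N = E_total / E_photon = 9.10·10^-6 J / 4.707·10^-15 J = 1.93·10^9.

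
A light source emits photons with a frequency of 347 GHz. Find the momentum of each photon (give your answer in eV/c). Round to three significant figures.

(h = 6.62607015e-34 J·s, c = 2.99792458e8 m/s, 1 eV = 1.602176634e-19 J.)
Convert to SI: f = 347 GHz = 3.47e11 Hz.
The photon relation is p = hf/c, giving p = 7.669e-31 kg·m/s.
Converting to eV/c: p = 0.001435 eV/c ≈ 1.44e-3 eV/c.

1.44e-3 eV/c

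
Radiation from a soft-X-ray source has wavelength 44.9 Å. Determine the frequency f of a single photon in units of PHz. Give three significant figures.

Convert to SI: λ = 44.9 Å = 4.49 × 10^-9 m.
The photon relation is f = c/λ, giving f = 6.677 × 10^16 Hz.
Converting to PHz: f = 66.77 PHz ≈ 66.8 PHz.

66.8 PHz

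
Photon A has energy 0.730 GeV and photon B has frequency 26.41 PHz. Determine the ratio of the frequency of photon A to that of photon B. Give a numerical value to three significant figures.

6.68e6

f_A = 1.765e23 Hz (from energy = 0.730 GeV, via f = E/h).
f_B = 2.641e16 Hz (from frequency = 26.41 PHz, via f given directly).
Ratio = 1.765e23 / 2.641e16 = 6.68e6.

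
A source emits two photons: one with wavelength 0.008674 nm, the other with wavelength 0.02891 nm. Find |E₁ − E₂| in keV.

Using E = hc/λ: E₁ = 2.2901 × 10^-14 J, E₂ = 6.8711 × 10^-15 J.
|ΔE| = |2.2901 × 10^-14 − 6.8711 × 10^-15| = 1.60 × 10^-14 J = 100 keV.

100 keV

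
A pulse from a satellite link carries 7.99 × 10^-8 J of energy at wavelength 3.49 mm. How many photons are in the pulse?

1.40 × 10^15 photons

Per-photon energy: E = 5.692 × 10^-23 J (from wavelength = 3.49 mm).
N = E_total / E_photon = 7.99 × 10^-8 J / 5.692 × 10^-23 J = 1.40 × 10^15.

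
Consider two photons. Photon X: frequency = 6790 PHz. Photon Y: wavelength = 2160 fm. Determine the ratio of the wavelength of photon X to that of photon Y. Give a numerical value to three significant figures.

20.4

λ_X = 4.415e-11 m (from frequency = 6790 PHz, via λ = c/f).
λ_Y = 2.160e-12 m (from wavelength = 2160 fm, via λ given directly).
Ratio = 4.415e-11 / 2.160e-12 = 20.4.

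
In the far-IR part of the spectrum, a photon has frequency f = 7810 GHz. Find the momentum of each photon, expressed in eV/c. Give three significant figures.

In SI units: f = 7810 GHz = 7.81·10^12 Hz.
Since p = hf/c for a photon, p = 1.726·10^-29 kg·m/s.
Converting to eV/c: p = 0.03230 eV/c ≈ 0.0323 eV/c.

0.0323 eV/c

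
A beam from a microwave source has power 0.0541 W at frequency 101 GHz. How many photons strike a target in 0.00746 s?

Total energy: E_total = P·t = 0.0541 × 0.00746 = 4.036e-4 J.
Per-photon energy: E = 6.692e-23 J.
N = E_total / E_photon = 6.03e18.

6.03e18 photons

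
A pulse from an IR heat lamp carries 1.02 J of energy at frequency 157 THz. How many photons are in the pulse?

9.80e18 photons

Per-photon energy: E = 1.040e-19 J (from frequency = 157 THz).
N = E_total / E_photon = 1.02 J / 1.040e-19 J = 9.80e18.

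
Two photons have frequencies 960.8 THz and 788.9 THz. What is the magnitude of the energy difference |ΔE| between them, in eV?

Using E = hf: E₁ = 6.3663 × 10^-19 J, E₂ = 5.2273 × 10^-19 J.
|ΔE| = |6.3663 × 10^-19 − 5.2273 × 10^-19| = 1.14 × 10^-19 J = 0.711 eV.

0.711 eV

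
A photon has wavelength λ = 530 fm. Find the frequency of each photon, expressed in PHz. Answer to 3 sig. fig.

Take c = 2.99792458 × 10^8 m/s.
In SI units: λ = 530 fm = 5.3 × 10^-13 m.
For a photon f = c/λ, so f = 5.656 × 10^20 Hz.
Converting to PHz: f = 565600 PHz ≈ 5.66 × 10^5 PHz.

5.66 × 10^5 PHz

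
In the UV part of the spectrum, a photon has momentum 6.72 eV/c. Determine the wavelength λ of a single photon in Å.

1850 Å

In SI units: p = 6.72 eV/c = 3.5914·10^-27 kg·m/s.
Apply λ = h/p: λ = 1.845·10^-7 m.
Converting to Å: λ = 1845 Å ≈ 1850 Å.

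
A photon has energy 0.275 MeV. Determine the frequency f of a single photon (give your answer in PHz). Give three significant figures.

6.65 × 10^4 PHz

First convert: E = 0.275 MeV = 4.4060 × 10^-14 J.
Apply f = E/h: f = 6.649 × 10^19 Hz.
Converting to PHz: f = 66490 PHz ≈ 6.65 × 10^4 PHz.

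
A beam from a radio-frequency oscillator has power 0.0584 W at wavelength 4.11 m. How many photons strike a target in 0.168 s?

2.03·10^23 photons

Total energy: E_total = P·t = 0.0584 × 0.168 = 0.009811 J.
Per-photon energy: E = 4.833·10^-26 J.
N = E_total / E_photon = 2.03·10^23.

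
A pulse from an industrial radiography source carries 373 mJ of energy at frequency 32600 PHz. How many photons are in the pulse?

Per-photon energy: E = 2.160e-14 J (from frequency = 32600 PHz).
N = E_total / E_photon = 0.373 J / 2.160e-14 J = 1.73e13.

1.73e13 photons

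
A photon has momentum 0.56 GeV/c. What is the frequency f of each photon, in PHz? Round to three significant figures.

1.35e8 PHz

First convert: p = 0.56 GeV/c = 2.9928e-19 kg·m/s.
For a photon f = pc/h, so f = 1.354e23 Hz.
Converting to PHz: f = 1.354e8 PHz ≈ 1.35e8 PHz.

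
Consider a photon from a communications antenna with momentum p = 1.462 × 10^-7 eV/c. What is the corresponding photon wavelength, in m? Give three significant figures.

8.48 m

Take h = 6.62607015 × 10^-34 J·s, c = 2.99792458 × 10^8 m/s, 1 eV = 1.602176634 × 10^-19 J.
In SI units: p = 1.462 × 10^-7 eV/c = 7.8133 × 10^-35 kg·m/s.
Apply λ = h/p: λ = 8.480 m.
So λ ≈ 8.48 m.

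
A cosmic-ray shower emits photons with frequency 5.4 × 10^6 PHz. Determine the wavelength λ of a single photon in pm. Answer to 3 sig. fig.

Convert to SI: f = 5.4 × 10^6 PHz = 5.4 × 10^21 Hz.
For a photon λ = c/f, so λ = 5.552 × 10^-14 m.
Converting to pm: λ = 0.05552 pm ≈ 0.0555 pm.

0.0555 pm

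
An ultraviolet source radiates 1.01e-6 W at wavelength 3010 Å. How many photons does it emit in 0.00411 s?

Total energy: E_total = P·t = 1.01e-6 × 0.00411 = 4.151e-9 J.
Per-photon energy: E = 6.599e-19 J.
N = E_total / E_photon = 6.29e9.

6.29e9 photons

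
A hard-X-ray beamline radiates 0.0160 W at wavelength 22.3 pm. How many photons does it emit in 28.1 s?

5.05e13 photons

Total energy: E_total = P·t = 0.0160 × 28.1 = 0.4496 J.
Per-photon energy: E = 8.908e-15 J.
N = E_total / E_photon = 5.05e13.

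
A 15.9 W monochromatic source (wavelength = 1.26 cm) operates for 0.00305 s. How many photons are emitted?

Total energy: E_total = P·t = 15.9 × 0.00305 = 0.04850 J.
Per-photon energy: E = 1.577 × 10^-23 J.
N = E_total / E_photon = 3.08 × 10^21.

3.08 × 10^21 photons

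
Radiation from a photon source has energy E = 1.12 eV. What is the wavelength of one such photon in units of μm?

1.11 μm

In SI units: E = 1.12 eV = 1.7944e-19 J.
For a photon λ = hc/E, so λ = 1.107e-6 m.
Converting to μm: λ = 1.107 μm ≈ 1.11 μm.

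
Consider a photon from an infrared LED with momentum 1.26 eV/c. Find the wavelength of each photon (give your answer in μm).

Take h = 6.62607015 × 10^-34 J·s, c = 2.99792458 × 10^8 m/s, 1 eV = 1.602176634 × 10^-19 J.
In SI units: p = 1.26 eV/c = 6.7338 × 10^-28 kg·m/s.
Apply λ = h/p: λ = 9.840 × 10^-7 m.
Converting to μm: λ = 0.9840 μm ≈ 0.984 μm.

0.984 μm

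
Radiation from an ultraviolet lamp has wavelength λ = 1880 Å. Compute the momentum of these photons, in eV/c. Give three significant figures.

Take h = 6.62607015 × 10^-34 J·s, c = 2.99792458 × 10^8 m/s, 1 eV = 1.602176634 × 10^-19 J.
In SI units: λ = 1880 Å = 1.88 × 10^-7 m.
For a photon p = h/λ, so p = 3.525 × 10^-27 kg·m/s.
Converting to eV/c: p = 6.595 eV/c ≈ 6.59 eV/c.

6.59 eV/c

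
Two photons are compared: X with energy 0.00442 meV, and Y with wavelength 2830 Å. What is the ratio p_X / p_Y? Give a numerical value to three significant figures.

p_X = 2.362·10^-33 kg·m/s (from energy = 0.00442 meV, via p = E/c).
p_Y = 2.341·10^-27 kg·m/s (from wavelength = 2830 Å, via p = h/λ).
Ratio = 2.362·10^-33 / 2.341·10^-27 = 1.01·10^-6.

1.01·10^-6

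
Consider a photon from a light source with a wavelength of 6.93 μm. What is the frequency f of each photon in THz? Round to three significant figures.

First convert: λ = 6.93 μm = 6.93·10^-6 m.
The photon relation is f = c/λ, giving f = 4.326·10^13 Hz.
Converting to THz: f = 43.26 THz ≈ 43.3 THz.

43.3 THz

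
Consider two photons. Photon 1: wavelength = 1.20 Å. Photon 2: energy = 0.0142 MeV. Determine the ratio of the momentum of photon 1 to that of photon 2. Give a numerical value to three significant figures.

0.728

p_1 = 5.522e-24 kg·m/s (from wavelength = 1.20 Å, via p = h/λ).
p_2 = 7.589e-24 kg·m/s (from energy = 0.0142 MeV, via p = E/c).
Ratio = 5.522e-24 / 7.589e-24 = 0.728.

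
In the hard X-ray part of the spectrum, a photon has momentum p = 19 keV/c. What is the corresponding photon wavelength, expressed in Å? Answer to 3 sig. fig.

0.653 Å

First convert: p = 19 keV/c = 1.0154e-23 kg·m/s.
Apply λ = h/p: λ = 6.525e-11 m.
Converting to Å: λ = 0.6525 Å ≈ 0.653 Å.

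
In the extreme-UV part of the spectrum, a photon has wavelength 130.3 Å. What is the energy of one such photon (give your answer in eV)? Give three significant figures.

Take h = 6.62607015 × 10^-34 J·s, c = 2.99792458 × 10^8 m/s, 1 eV = 1.602176634 × 10^-19 J.
In SI units: λ = 130.3 Å = 1.303 × 10^-8 m.
The photon relation is E = hc/λ, giving E = 1.525 × 10^-17 J.
Converting to eV: E = 95.15 eV ≈ 95.2 eV.

95.2 eV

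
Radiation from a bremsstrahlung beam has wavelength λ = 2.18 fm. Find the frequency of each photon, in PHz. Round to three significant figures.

1.38·10^8 PHz

Take c = 2.99792458·10^8 m/s.
First convert: λ = 2.18 fm = 2.18·10^-15 m.
For a photon f = c/λ, so f = 1.375·10^23 Hz.
Converting to PHz: f = 1.375·10^8 PHz ≈ 1.38·10^8 PHz.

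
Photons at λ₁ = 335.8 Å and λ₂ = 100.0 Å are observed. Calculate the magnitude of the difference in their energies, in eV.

Using E = hc/λ: E₁ = 5.9156 × 10^-18 J, E₂ = 1.9864 × 10^-17 J.
|ΔE| = |5.9156 × 10^-18 − 1.9864 × 10^-17| = 1.39 × 10^-17 J = 87.1 eV.

87.1 eV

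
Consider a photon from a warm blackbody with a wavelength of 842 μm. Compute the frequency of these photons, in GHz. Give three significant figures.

Use c = 2.99792458e8 m/s.
In SI units: λ = 842 μm = 8.42e-4 m.
Since f = c/λ for a photon, f = 3.560e11 Hz.
Converting to GHz: f = 356.0 GHz ≈ 356 GHz.

356 GHz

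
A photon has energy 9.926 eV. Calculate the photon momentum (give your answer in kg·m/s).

5.30e-27 kg·m/s

First convert: E = 9.926 eV = 1.5903e-18 J.
For a photon p = E/c, so p = 5.305e-27 kg·m/s.
So p ≈ 5.30e-27 kg·m/s.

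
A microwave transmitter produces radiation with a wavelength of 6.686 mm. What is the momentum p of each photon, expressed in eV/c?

1.85 × 10^-4 eV/c

First convert: λ = 6.686 mm = 0.006686 m.
Apply p = h/λ: p = 9.910 × 10^-32 kg·m/s.
Converting to eV/c: p = 1.854 × 10^-4 eV/c ≈ 1.85 × 10^-4 eV/c.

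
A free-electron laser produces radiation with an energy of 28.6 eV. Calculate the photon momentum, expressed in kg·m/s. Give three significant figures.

1.53 × 10^-26 kg·m/s

Take c = 2.99792458 × 10^8 m/s, 1 eV = 1.602176634 × 10^-19 J.
In SI units: E = 28.6 eV = 4.5822 × 10^-18 J.
Since p = E/c for a photon, p = 1.528 × 10^-26 kg·m/s.
So p ≈ 1.53 × 10^-26 kg·m/s.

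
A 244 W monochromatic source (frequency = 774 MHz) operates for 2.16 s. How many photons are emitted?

1.03e27 photons

Total energy: E_total = P·t = 244 × 2.16 = 527.0 J.
Per-photon energy: E = 5.129e-25 J.
N = E_total / E_photon = 1.03e27.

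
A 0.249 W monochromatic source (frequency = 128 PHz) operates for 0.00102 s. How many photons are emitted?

2.99e12 photons

Total energy: E_total = P·t = 0.249 × 0.00102 = 2.540e-4 J.
Per-photon energy: E = 8.481e-17 J.
N = E_total / E_photon = 2.99e12.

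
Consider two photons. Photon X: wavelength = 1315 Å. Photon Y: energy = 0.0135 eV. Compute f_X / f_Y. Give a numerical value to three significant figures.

f_X = 2.280e15 Hz (from wavelength = 1315 Å, via f = c/λ).
f_Y = 3.264e12 Hz (from energy = 0.0135 eV, via f = E/h).
Ratio = 2.280e15 / 3.264e12 = 698.

698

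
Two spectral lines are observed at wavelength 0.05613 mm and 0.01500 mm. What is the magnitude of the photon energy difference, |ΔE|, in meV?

60.6 meV

Using E = hc/λ: E₁ = 3.5390e-21 J, E₂ = 1.3243e-20 J.
|ΔE| = |3.5390e-21 − 1.3243e-20| = 9.70e-21 J = 60.6 meV.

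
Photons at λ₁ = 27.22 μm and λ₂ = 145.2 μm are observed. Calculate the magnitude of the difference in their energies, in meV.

Using E = hc/λ: E₁ = 7.2977e-21 J, E₂ = 1.3681e-21 J.
|ΔE| = |7.2977e-21 − 1.3681e-21| = 5.93e-21 J = 37.0 meV.

37.0 meV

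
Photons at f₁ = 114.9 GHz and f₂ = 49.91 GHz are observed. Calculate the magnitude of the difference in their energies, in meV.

0.269 meV

Using E = hf: E₁ = 7.6134e-23 J, E₂ = 3.3071e-23 J.
|ΔE| = |7.6134e-23 − 3.3071e-23| = 4.31e-23 J = 0.269 meV.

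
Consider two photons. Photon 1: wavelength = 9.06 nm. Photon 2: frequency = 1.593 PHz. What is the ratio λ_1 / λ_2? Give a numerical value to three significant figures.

λ_1 = 9.060e-9 m (from wavelength = 9.06 nm, via λ given directly).
λ_2 = 1.882e-7 m (from frequency = 1.593 PHz, via λ = c/f).
Ratio = 9.060e-9 / 1.882e-7 = 0.0481.

0.0481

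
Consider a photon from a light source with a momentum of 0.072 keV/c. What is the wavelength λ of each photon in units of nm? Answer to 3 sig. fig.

17.2 nm

In SI units: p = 0.072 keV/c = 3.8479e-26 kg·m/s.
For a photon λ = h/p, so λ = 1.722e-8 m.
Converting to nm: λ = 17.22 nm ≈ 17.2 nm.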